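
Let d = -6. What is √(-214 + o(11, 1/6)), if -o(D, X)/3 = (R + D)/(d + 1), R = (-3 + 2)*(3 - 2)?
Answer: 4*I*√13 ≈ 14.422*I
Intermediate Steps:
R = -1 (R = -1*1 = -1)
o(D, X) = -⅗ + 3*D/5 (o(D, X) = -3*(-1 + D)/(-6 + 1) = -3*(-1 + D)/(-5) = -3*(-1 + D)*(-1)/5 = -3*(⅕ - D/5) = -⅗ + 3*D/5)
√(-214 + o(11, 1/6)) = √(-214 + (-⅗ + (⅗)*11)) = √(-214 + (-⅗ + 33/5)) = √(-214 + 6) = √(-208) = 4*I*√13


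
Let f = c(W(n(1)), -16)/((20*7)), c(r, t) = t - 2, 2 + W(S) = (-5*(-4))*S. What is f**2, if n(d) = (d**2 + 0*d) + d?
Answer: 81/4900 ≈ 0.016531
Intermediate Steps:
n(d) = d + d**2 (n(d) = (d**2 + 0) + d = d**2 + d = d + d**2)
W(S) = -2 + 20*S (W(S) = -2 + (-5*(-4))*S = -2 + 20*S)
c(r, t) = -2 + t
f = -9/70 (f = (-2 - 16)/((20*7)) = -18/140 = -18*1/140 = -9/70 ≈ -0.12857)
f**2 = (-9/70)**2 = 81/4900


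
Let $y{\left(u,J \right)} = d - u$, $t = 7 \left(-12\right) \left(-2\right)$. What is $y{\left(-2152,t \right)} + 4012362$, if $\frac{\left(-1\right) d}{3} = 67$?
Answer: $4014313$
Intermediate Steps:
$d = -201$ ($d = \left(-3\right) 67 = -201$)
$t = 168$ ($t = \left(-84\right) \left(-2\right) = 168$)
$y{\left(u,J \right)} = -201 - u$
$y{\left(-2152,t \right)} + 4012362 = \left(-201 - -2152\right) + 4012362 = \left(-201 + 2152\right) + 4012362 = 1951 + 4012362 = 4014313$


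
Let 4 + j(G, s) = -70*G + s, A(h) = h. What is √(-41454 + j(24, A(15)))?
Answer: I*√43123 ≈ 207.66*I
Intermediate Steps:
j(G, s) = -4 + s - 70*G (j(G, s) = -4 + (-70*G + s) = -4 + (s - 70*G) = -4 + s - 70*G)
√(-41454 + j(24, A(15))) = √(-41454 + (-4 + 15 - 70*24)) = √(-41454 + (-4 + 15 - 1680)) = √(-41454 - 1669) = √(-43123) = I*√43123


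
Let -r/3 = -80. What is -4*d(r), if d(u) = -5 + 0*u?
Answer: 20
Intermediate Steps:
r = 240 (r = -3*(-80) = 240)
d(u) = -5 (d(u) = -5 + 0 = -5)
-4*d(r) = -4*(-5) = 20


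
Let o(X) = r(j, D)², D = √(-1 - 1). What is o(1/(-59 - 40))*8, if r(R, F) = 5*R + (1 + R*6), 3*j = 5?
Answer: 26912/9 ≈ 2990.2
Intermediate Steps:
j = 5/3 (j = (⅓)*5 = 5/3 ≈ 1.6667)
D = I*√2 (D = √(-2) = I*√2 ≈ 1.4142*I)
r(R, F) = 1 + 11*R (r(R, F) = 5*R + (1 + 6*R) = 1 + 11*R)
o(X) = 3364/9 (o(X) = (1 + 11*(5/3))² = (1 + 55/3)² = (58/3)² = 3364/9)
o(1/(-59 - 40))*8 = (3364/9)*8 = 26912/9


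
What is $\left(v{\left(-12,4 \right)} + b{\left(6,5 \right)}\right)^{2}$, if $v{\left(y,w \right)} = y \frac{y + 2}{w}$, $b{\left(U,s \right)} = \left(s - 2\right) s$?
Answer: $2025$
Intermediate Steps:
$b{\left(U,s \right)} = s \left(-2 + s\right)$ ($b{\left(U,s \right)} = \left(-2 + s\right) s = s \left(-2 + s\right)$)
$v{\left(y,w \right)} = \frac{y \left(2 + y\right)}{w}$ ($v{\left(y,w \right)} = y \frac{2 + y}{w} = \frac{y \left(2 + y\right)}{w}$)
$\left(v{\left(-12,4 \right)} + b{\left(6,5 \right)}\right)^{2} = \left(- \frac{12 \left(2 - 12\right)}{4} + 5 \left(-2 + 5\right)\right)^{2} = \left(\left(-12\right) \frac{1}{4} \left(-10\right) + 5 \cdot 3\right)^{2} = \left(30 + 15\right)^{2} = 45^{2} = 2025$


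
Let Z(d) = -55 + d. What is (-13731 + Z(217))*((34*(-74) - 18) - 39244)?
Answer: 566885682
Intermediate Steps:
(-13731 + Z(217))*((34*(-74) - 18) - 39244) = (-13731 + (-55 + 217))*((34*(-74) - 18) - 39244) = (-13731 + 162)*((-2516 - 18) - 39244) = -13569*(-2534 - 39244) = -13569*(-41778) = 566885682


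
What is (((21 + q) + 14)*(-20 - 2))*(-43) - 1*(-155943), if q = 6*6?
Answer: 223109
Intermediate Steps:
q = 36
(((21 + q) + 14)*(-20 - 2))*(-43) - 1*(-155943) = (((21 + 36) + 14)*(-20 - 2))*(-43) - 1*(-155943) = ((57 + 14)*(-22))*(-43) + 155943 = (71*(-22))*(-43) + 155943 = -1562*(-43) + 155943 = 67166 + 155943 = 223109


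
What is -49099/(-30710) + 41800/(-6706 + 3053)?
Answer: -29846469/3031990 ≈ -9.8439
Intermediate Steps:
-49099/(-30710) + 41800/(-6706 + 3053) = -49099*(-1/30710) + 41800/(-3653) = 1327/830 + 41800*(-1/3653) = 1327/830 - 41800/3653 = -29846469/3031990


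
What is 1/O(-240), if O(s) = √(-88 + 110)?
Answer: √22/22 ≈ 0.21320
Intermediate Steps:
O(s) = √22
1/O(-240) = 1/(√22) = √22/22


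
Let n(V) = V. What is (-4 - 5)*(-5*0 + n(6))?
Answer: -54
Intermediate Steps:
(-4 - 5)*(-5*0 + n(6)) = (-4 - 5)*(-5*0 + 6) = -9*(0 + 6) = -9*6 = -54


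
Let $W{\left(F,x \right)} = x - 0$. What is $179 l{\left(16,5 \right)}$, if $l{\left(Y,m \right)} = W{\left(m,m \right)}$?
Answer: $895$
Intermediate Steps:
$W{\left(F,x \right)} = x$ ($W{\left(F,x \right)} = x + 0 = x$)
$l{\left(Y,m \right)} = m$
$179 l{\left(16,5 \right)} = 179 \cdot 5 = 895$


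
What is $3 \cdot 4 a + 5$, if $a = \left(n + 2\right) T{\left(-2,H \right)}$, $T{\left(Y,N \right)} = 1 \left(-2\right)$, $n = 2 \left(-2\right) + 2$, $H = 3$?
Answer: $5$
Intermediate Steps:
$n = -2$ ($n = -4 + 2 = -2$)
$T{\left(Y,N \right)} = -2$
$a = 0$ ($a = \left(-2 + 2\right) \left(-2\right) = 0 \left(-2\right) = 0$)
$3 \cdot 4 a + 5 = 3 \cdot 4 \cdot 0 + 5 = 12 \cdot 0 + 5 = 0 + 5 = 5$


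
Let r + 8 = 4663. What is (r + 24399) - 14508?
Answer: 14546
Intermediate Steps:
r = 4655 (r = -8 + 4663 = 4655)
(r + 24399) - 14508 = (4655 + 24399) - 14508 = 29054 - 14508 = 14546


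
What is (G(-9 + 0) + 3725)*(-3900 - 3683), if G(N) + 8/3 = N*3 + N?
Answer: -83860397/3 ≈ -2.7953e+7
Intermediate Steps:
G(N) = -8/3 + 4*N (G(N) = -8/3 + (N*3 + N) = -8/3 + (3*N + N) = -8/3 + 4*N)
(G(-9 + 0) + 3725)*(-3900 - 3683) = ((-8/3 + 4*(-9 + 0)) + 3725)*(-3900 - 3683) = ((-8/3 + 4*(-9)) + 3725)*(-7583) = ((-8/3 - 36) + 3725)*(-7583) = (-116/3 + 3725)*(-7583) = (11059/3)*(-7583) = -83860397/3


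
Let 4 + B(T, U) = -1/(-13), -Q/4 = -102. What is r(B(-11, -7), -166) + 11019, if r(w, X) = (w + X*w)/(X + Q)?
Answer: 3152199/286 ≈ 11022.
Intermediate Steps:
Q = 408 (Q = -4*(-102) = 408)
B(T, U) = -51/13 (B(T, U) = -4 - 1/(-13) = -4 - 1*(-1/13) = -4 + 1/13 = -51/13)
r(w, X) = (w + X*w)/(408 + X) (r(w, X) = (w + X*w)/(X + 408) = (w + X*w)/(408 + X))
r(B(-11, -7), -166) + 11019 = -51*(1 - 166)/(13*(408 - 166)) + 11019 = -51/13*(-165)/242 + 11019 = -51/13*1/242*(-165) + 11019 = 765/286 + 11019 = 3152199/286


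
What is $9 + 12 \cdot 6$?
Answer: $81$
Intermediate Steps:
$9 + 12 \cdot 6 = 9 + 72 = 81$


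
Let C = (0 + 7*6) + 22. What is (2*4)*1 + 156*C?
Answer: 9992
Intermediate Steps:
C = 64 (C = (0 + 42) + 22 = 42 + 22 = 64)
(2*4)*1 + 156*C = (2*4)*1 + 156*64 = 8*1 + 9984 = 8 + 9984 = 9992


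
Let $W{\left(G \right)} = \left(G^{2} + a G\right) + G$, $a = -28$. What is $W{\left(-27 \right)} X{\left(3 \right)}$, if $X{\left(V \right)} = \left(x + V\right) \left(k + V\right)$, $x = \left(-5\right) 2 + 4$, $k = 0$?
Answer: $-13122$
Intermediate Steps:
$x = -6$ ($x = -10 + 4 = -6$)
$W{\left(G \right)} = G^{2} - 27 G$ ($W{\left(G \right)} = \left(G^{2} - 28 G\right) + G = G^{2} - 27 G$)
$X{\left(V \right)} = V \left(-6 + V\right)$ ($X{\left(V \right)} = \left(-6 + V\right) \left(0 + V\right) = \left(-6 + V\right) V = V \left(-6 + V\right)$)
$W{\left(-27 \right)} X{\left(3 \right)} = - 27 \left(-27 - 27\right) 3 \left(-6 + 3\right) = \left(-27\right) \left(-54\right) 3 \left(-3\right) = 1458 \left(-9\right) = -13122$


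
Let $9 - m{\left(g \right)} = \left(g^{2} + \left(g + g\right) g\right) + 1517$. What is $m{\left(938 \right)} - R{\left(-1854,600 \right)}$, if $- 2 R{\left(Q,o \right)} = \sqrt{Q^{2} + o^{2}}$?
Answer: $-2641040 + 3 \sqrt{105481} \approx -2.6401 \cdot 10^{6}$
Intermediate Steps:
$m{\left(g \right)} = -1508 - 3 g^{2}$ ($m{\left(g \right)} = 9 - \left(\left(g^{2} + \left(g + g\right) g\right) + 1517\right) = 9 - \left(\left(g^{2} + 2 g g\right) + 1517\right) = 9 - \left(\left(g^{2} + 2 g^{2}\right) + 1517\right) = 9 - \left(3 g^{2} + 1517\right) = 9 - \left(1517 + 3 g^{2}\right) = -1508 - 3 g^{2}$)
$R{\left(Q,o \right)} = - \frac{\sqrt{Q^{2} + o^{2}}}{2}$
$m{\left(938 \right)} - R{\left(-1854,600 \right)} = \left(-1508 - 3 \cdot 938^{2}\right) - - \frac{\sqrt{\left(-1854\right)^{2} + 600^{2}}}{2} = \left(-1508 - 2639532\right) - - \frac{\sqrt{3437316 + 360000}}{2} = \left(-1508 - 2639532\right) - - \frac{\sqrt{3797316}}{2} = -2641040 - - \frac{6 \sqrt{105481}}{2} = -2641040 - - 3 \sqrt{105481} = -2641040 + 3 \sqrt{105481}$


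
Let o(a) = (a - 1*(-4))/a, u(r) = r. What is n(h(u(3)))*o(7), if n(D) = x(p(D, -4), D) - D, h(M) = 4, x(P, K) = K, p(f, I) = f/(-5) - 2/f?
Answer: 0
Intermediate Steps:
p(f, I) = -2/f - f/5 (p(f, I) = f*(-⅕) - 2/f = -f/5 - 2/f = -2/f - f/5)
o(a) = (4 + a)/a (o(a) = (a + 4)/a = (4 + a)/a)
n(D) = 0 (n(D) = D - D = 0)
n(h(u(3)))*o(7) = 0*((4 + 7)/7) = 0*((⅐)*11) = 0*(11/7) = 0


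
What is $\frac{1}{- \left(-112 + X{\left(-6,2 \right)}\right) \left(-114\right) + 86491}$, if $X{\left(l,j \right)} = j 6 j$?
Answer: $\frac{1}{76459} \approx 1.3079 \cdot 10^{-5}$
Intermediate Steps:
$X{\left(l,j \right)} = 6 j^{2}$ ($X{\left(l,j \right)} = 6 j j = 6 j^{2}$)
$\frac{1}{- \left(-112 + X{\left(-6,2 \right)}\right) \left(-114\right) + 86491} = \frac{1}{- \left(-112 + 6 \cdot 2^{2}\right) \left(-114\right) + 86491} = \frac{1}{- \left(-112 + 6 \cdot 4\right) \left(-114\right) + 86491} = \frac{1}{- \left(-112 + 24\right) \left(-114\right) + 86491} = \frac{1}{- \left(-88\right) \left(-114\right) + 86491} = \frac{1}{\left(-1\right) 10032 + 86491} = \frac{1}{-10032 + 86491} = \frac{1}{76459}$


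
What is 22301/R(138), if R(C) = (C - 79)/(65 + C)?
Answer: 4527103/59 ≈ 76731.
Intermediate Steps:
R(C) = (-79 + C)/(65 + C)
22301/R(138) = 22301/(((-79 + 138)/(65 + 138))) = 22301/((59/203)) = 22301/(((1/203)*59)) = 22301/(59/203) = 22301*(203/59) = 4527103/59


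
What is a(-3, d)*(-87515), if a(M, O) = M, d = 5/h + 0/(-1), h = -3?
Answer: 262545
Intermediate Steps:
d = -5/3 (d = 5/(-3) + 0/(-1) = 5*(-⅓) + 0*(-1) = -5/3 + 0 = -5/3 ≈ -1.6667)
a(-3, d)*(-87515) = -3*(-87515) = 262545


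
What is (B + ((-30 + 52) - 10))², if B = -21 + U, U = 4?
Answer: 25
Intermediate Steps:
B = -17 (B = -21 + 4 = -17)
(B + ((-30 + 52) - 10))² = (-17 + ((-30 + 52) - 10))² = (-17 + (22 - 10))² = (-17 + 12)² = (-5)² = 25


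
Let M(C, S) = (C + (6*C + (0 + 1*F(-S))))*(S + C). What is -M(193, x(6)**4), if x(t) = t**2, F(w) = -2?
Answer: -2266062341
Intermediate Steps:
M(C, S) = (-2 + 7*C)*(C + S) (M(C, S) = (C + (6*C + (0 + 1*(-2))))*(S + C) = (C + (6*C + (0 - 2)))*(C + S) = (C + (6*C - 2))*(C + S) = (C + (-2 + 6*C))*(C + S) = (-2 + 7*C)*(C + S))
-M(193, x(6)**4) = -(-2*193 - 2*(6**2)**4 + 7*193**2 + 7*193*(6**2)**4) = -(-386 - 2*36**4 + 7*37249 + 7*193*36**4) = -(-386 - 2*1679616 + 260743 + 7*193*1679616) = -(-386 - 3359232 + 260743 + 2269161216) = -1*2266062341 = -2266062341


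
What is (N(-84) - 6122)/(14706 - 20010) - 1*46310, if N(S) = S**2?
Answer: -122814587/2652 ≈ -46310.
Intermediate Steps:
(N(-84) - 6122)/(14706 - 20010) - 1*46310 = ((-84)**2 - 6122)/(14706 - 20010) - 1*46310 = (7056 - 6122)/(-5304) - 46310 = 934*(-1/5304) - 46310 = -467/2652 - 46310 = -122814587/2652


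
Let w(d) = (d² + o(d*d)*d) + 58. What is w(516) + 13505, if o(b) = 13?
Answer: 286527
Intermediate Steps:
w(d) = 58 + d² + 13*d (w(d) = (d² + 13*d) + 58 = 58 + d² + 13*d)
w(516) + 13505 = (58 + 516² + 13*516) + 13505 = (58 + 266256 + 6708) + 13505 = 273022 + 13505 = 286527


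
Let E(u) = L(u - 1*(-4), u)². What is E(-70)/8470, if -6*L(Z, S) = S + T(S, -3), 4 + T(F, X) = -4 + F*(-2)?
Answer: 961/76230 ≈ 0.012607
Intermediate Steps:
T(F, X) = -8 - 2*F (T(F, X) = -4 + (-4 + F*(-2)) = -4 + (-4 - 2*F) = -8 - 2*F)
L(Z, S) = 4/3 + S/6 (L(Z, S) = -(S + (-8 - 2*S))/6 = -(-8 - S)/6 = 4/3 + S/6)
E(u) = (4/3 + u/6)²
E(-70)/8470 = ((8 - 70)²/36)/8470 = ((1/36)*(-62)²)*(1/8470) = ((1/36)*3844)*(1/8470) = (961/9)*(1/8470) = 961/76230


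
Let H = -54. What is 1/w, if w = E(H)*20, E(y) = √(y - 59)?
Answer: -I*√113/2260 ≈ -0.0047036*I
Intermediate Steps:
E(y) = √(-59 + y)
w = 20*I*√113 (w = √(-59 - 54)*20 = √(-113)*20 = (I*√113)*20 = 20*I*√113 ≈ 212.6*I)
1/w = 1/(20*I*√113) = -I*√113/2260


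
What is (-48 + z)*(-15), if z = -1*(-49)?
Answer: -15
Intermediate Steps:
z = 49
(-48 + z)*(-15) = (-48 + 49)*(-15) = 1*(-15) = -15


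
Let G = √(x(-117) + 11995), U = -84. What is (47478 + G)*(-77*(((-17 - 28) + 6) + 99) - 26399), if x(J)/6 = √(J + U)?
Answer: -1472720082 - 31019*√(11995 + 6*I*√201) ≈ -1.4761e+9 - 12046.0*I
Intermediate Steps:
x(J) = 6*√(-84 + J) (x(J) = 6*√(J - 84) = 6*√(-84 + J))
G = √(11995 + 6*I*√201) (G = √(6*√(-84 - 117) + 11995) = √(6*√(-201) + 11995) = √(6*(I*√201) + 11995) = √(6*I*√201 + 11995) = √(11995 + 6*I*√201) ≈ 109.52 + 0.3883*I)
(47478 + G)*(-77*(((-17 - 28) + 6) + 99) - 26399) = (47478 + √(11995 + 6*I*√201))*(-77*(((-17 - 28) + 6) + 99) - 26399) = (47478 + √(11995 + 6*I*√201))*(-77*((-45 + 6) + 99) - 26399) = (47478 + √(11995 + 6*I*√201))*(-77*(-39 + 99) - 26399) = (47478 + √(11995 + 6*I*√201))*(-77*60 - 26399) = (47478 + √(11995 + 6*I*√201))*(-4620 - 26399) = (47478 + √(11995 + 6*I*√201))*(-31019) = -1472720082 - 31019*√(11995 + 6*I*√201)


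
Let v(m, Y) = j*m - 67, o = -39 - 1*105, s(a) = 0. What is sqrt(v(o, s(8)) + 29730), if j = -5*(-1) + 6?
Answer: sqrt(28079) ≈ 167.57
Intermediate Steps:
j = 11 (j = 5 + 6 = 11)
o = -144 (o = -39 - 105 = -144)
v(m, Y) = -67 + 11*m (v(m, Y) = 11*m - 67 = -67 + 11*m)
sqrt(v(o, s(8)) + 29730) = sqrt((-67 + 11*(-144)) + 29730) = sqrt((-67 - 1584) + 29730) = sqrt(-1651 + 29730) = sqrt(28079)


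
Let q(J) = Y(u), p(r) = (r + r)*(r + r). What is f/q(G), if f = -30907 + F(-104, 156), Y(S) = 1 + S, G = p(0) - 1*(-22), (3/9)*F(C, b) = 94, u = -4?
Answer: 30625/3 ≈ 10208.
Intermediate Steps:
F(C, b) = 282 (F(C, b) = 3*94 = 282)
p(r) = 4*r² (p(r) = (2*r)*(2*r) = 4*r²)
G = 22 (G = 4*0² - 1*(-22) = 4*0 + 22 = 0 + 22 = 22)
q(J) = -3 (q(J) = 1 - 4 = -3)
f = -30625 (f = -30907 + 282 = -30625)
f/q(G) = -30625/(-3) = -30625*(-⅓) = 30625/3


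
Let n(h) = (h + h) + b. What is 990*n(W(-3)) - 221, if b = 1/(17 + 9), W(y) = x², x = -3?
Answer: 229282/13 ≈ 17637.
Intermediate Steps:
W(y) = 9 (W(y) = (-3)² = 9)
b = 1/26 ≈ 0.038462
n(h) = 1/26 + 2*h (n(h) = (h + h) + 1/26 = 2*h + 1/26 = 1/26 + 2*h)
990*n(W(-3)) - 221 = 990*(1/26 + 2*9) - 221 = 990*(1/26 + 18) - 221 = 990*(469/26) - 221 = 232155/13 - 221 = 229282/13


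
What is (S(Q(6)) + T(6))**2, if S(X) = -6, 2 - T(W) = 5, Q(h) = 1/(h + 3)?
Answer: 81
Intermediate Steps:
Q(h) = 1/(3 + h)
T(W) = -3 (T(W) = 2 - 1*5 = 2 - 5 = -3)
(S(Q(6)) + T(6))**2 = (-6 - 3)**2 = (-9)**2 = 81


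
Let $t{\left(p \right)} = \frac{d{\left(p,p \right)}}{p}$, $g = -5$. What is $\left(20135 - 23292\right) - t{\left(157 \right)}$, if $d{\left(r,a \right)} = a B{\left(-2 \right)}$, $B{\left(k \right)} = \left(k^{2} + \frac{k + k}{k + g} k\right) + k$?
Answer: $- \frac{22105}{7} \approx -3157.9$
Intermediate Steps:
$B{\left(k \right)} = k + k^{2} + \frac{2 k^{2}}{-5 + k}$ ($B{\left(k \right)} = \left(k^{2} + \frac{k + k}{k - 5} k\right) + k = \left(k^{2} + \frac{2 k}{-5 + k} k\right) + k = \left(k^{2} + \frac{2 k^{2}}{-5 + k}\right) + k = k + k^{2} + \frac{2 k^{2}}{-5 + k}$)
$d{\left(r,a \right)} = \frac{6 a}{7}$ ($d{\left(r,a \right)} = a \left(- \frac{2 \left(-5 + \left(-2\right)^{2} - -4\right)}{-5 - 2}\right) = a \left(- \frac{2 \left(-5 + 4 + 4\right)}{-7}\right) = a \left(\left(-2\right) \left(- \frac{1}{7}\right) 3\right) = a \frac{6}{7} = \frac{6 a}{7}$)
$t{\left(p \right)} = \frac{6}{7}$ ($t{\left(p \right)} = \frac{\frac{6}{7} p}{p} = \frac{6}{7}$)
$\left(20135 - 23292\right) - t{\left(157 \right)} = \left(20135 - 23292\right) - \frac{6}{7} = -3157 - \frac{6}{7} = - \frac{22105}{7}$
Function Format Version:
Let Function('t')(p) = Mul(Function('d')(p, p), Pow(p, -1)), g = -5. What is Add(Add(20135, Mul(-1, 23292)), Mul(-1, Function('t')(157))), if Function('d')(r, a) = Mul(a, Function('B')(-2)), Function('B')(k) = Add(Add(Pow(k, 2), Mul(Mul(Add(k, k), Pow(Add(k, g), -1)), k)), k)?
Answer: Rational(-22105, 7) ≈ -3157.9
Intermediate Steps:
Function('B')(k) = Add(k, Pow(k, 2), Mul(2, Pow(k, 2), Pow(Add(-5, k), -1))) (Function('B')(k) = Add(Add(Pow(k, 2), Mul(Mul(Add(k, k), Pow(Add(k, -5), -1)), k)), k) = Add(Add(Pow(k, 2), Mul(Mul(Mul(2, k), Pow(Add(-5, k), -1)), k)), k) = Add(Add(Pow(k, 2), Mul(Mul(2, k, Pow(Add(-5, k), -1)), k)), k) = Add(Add(Pow(k, 2), Mul(2, Pow(k, 2), Pow(Add(-5, k), -1))), k) = Add(k, Pow(k, 2), Mul(2, Pow(k, 2), Pow(Add(-5, k), -1))))
Function('d')(r, a) = Mul(Rational(6, 7), a) (Function('d')(r, a) = Mul(a, Mul(-2, Pow(Add(-5, -2), -1), Add(-5, Pow(-2, 2), Mul(-2, -2)))) = Mul(a, Mul(-2, Pow(-7, -1), Add(-5, 4, 4))) = Mul(a, Mul(-2, Rational(-1, 7), 3)) = Mul(a, Rational(6, 7)) = Mul(Rational(6, 7), a))
Function('t')(p) = Rational(6, 7) (Function('t')(p) = Mul(Mul(Rational(6, 7), p), Pow(p, -1)) = Rational(6, 7))
Add(Add(20135, Mul(-1, 23292)), Mul(-1, Function('t')(157))) = Add(Add(20135, Mul(-1, 23292)), Mul(-1, Rational(6, 7))) = Add(Add(20135, -23292), Rational(-6, 7)) = Add(-3157, Rational(-6, 7)) = Rational(-22105, 7)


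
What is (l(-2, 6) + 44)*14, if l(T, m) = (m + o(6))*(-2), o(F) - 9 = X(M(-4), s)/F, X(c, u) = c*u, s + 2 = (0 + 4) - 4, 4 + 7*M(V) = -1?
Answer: 568/3 ≈ 189.33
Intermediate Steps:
M(V) = -5/7 (M(V) = -4/7 + (1/7)*(-1) = -4/7 - 1/7 = -5/7)
s = -2 (s = -2 + ((0 + 4) - 4) = -2 + (4 - 4) = -2 + 0 = -2)
o(F) = 9 + 10/(7*F) (o(F) = 9 + (-5/7*(-2))/F = 9 + 10/(7*F))
l(T, m) = -388/21 - 2*m (l(T, m) = (m + (9 + (10/7)/6))*(-2) = (m + (9 + (10/7)*(1/6)))*(-2) = (m + (9 + 5/21))*(-2) = (m + 194/21)*(-2) = (194/21 + m)*(-2) = -388/21 - 2*m)
(l(-2, 6) + 44)*14 = ((-388/21 - 2*6) + 44)*14 = ((-388/21 - 12) + 44)*14 = (-640/21 + 44)*14 = (284/21)*14 = 568/3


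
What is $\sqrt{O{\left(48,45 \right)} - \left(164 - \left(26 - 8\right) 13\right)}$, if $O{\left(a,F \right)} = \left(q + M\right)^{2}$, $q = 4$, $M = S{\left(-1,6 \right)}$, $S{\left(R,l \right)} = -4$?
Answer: $\sqrt{70} \approx 8.3666$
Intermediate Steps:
$M = -4$
$O{\left(a,F \right)} = 0$ ($O{\left(a,F \right)} = \left(4 - 4\right)^{2} = 0^{2} = 0$)
$\sqrt{O{\left(48,45 \right)} - \left(164 - \left(26 - 8\right) 13\right)} = \sqrt{0 - \left(164 - \left(26 - 8\right) 13\right)} = \sqrt{0 + \left(18 \cdot 13 - 164\right)} = \sqrt{0 + \left(234 - 164\right)} = \sqrt{0 + 70} = \sqrt{70}$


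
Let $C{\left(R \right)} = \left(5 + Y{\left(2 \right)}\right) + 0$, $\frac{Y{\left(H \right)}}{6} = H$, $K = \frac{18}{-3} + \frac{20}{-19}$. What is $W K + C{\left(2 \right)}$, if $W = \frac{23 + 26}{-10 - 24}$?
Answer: $\frac{8774}{323} \approx 27.164$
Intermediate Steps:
$K = - \frac{134}{19}$ ($K = 18 \left(- \frac{1}{3}\right) + 20 \left(- \frac{1}{19}\right) = -6 - \frac{20}{19} = - \frac{134}{19} \approx -7.0526$)
$Y{\left(H \right)} = 6 H$
$W = - \frac{49}{34}$ ($W = \frac{49}{-34} = 49 \left(- \frac{1}{34}\right) = - \frac{49}{34} \approx -1.4412$)
$C{\left(R \right)} = 17$ ($C{\left(R \right)} = \left(5 + 6 \cdot 2\right) + 0 = \left(5 + 12\right) + 0 = 17 + 0 = 17$)
$W K + C{\left(2 \right)} = \left(- \frac{49}{34}\right) \left(- \frac{134}{19}\right) + 17 = \frac{3283}{323} + 17 = \frac{8774}{323}$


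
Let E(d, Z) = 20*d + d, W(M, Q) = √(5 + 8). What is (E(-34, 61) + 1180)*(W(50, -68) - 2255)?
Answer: -1050830 + 466*√13 ≈ -1.0492e+6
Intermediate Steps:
W(M, Q) = √13
E(d, Z) = 21*d
(E(-34, 61) + 1180)*(W(50, -68) - 2255) = (21*(-34) + 1180)*(√13 - 2255) = (-714 + 1180)*(-2255 + √13) = 466*(-2255 + √13) = -1050830 + 466*√13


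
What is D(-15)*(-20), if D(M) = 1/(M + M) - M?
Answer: -898/3 ≈ -299.33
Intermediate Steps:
D(M) = 1/(2*M) - M
D(-15)*(-20) = ((1/2)/(-15) - 1*(-15))*(-20) = ((1/2)*(-1/15) + 15)*(-20) = (-1/30 + 15)*(-20) = (449/30)*(-20) = -898/3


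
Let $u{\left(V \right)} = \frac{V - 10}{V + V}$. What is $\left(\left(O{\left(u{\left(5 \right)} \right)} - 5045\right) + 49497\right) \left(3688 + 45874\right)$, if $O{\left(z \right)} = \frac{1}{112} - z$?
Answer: $\frac{123376693861}{56} \approx 2.2032 \cdot 10^{9}$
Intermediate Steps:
$u{\left(V \right)} = \frac{-10 + V}{2 V}$
$O{\left(z \right)} = \frac{1}{112} - z$
$\left(\left(O{\left(u{\left(5 \right)} \right)} - 5045\right) + 49497\right) \left(3688 + 45874\right) = \left(\left(\left(\frac{1}{112} - \frac{-10 + 5}{2 \cdot 5}\right) - 5045\right) + 49497\right) \left(3688 + 45874\right) = \left(\left(\left(\frac{1}{112} - \frac{1}{2} \cdot \frac{1}{5} \left(-5\right)\right) - 5045\right) + 49497\right) 49562 = \left(\left(\left(\frac{1}{112} - - \frac{1}{2}\right) - 5045\right) + 49497\right) 49562 = \left(\left(\left(\frac{1}{112} + \frac{1}{2}\right) - 5045\right) + 49497\right) 49562 = \left(\left(\frac{57}{112} - 5045\right) + 49497\right) 49562 = \left(- \frac{564983}{112} + 49497\right) 49562 = \frac{4978681}{112} \cdot 49562 = \frac{123376693861}{56}$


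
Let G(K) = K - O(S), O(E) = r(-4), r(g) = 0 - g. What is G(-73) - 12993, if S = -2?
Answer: -13070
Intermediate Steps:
r(g) = -g
O(E) = 4 (O(E) = -1*(-4) = 4)
G(K) = -4 + K (G(K) = K - 1*4 = K - 4 = -4 + K)
G(-73) - 12993 = (-4 - 73) - 12993 = -77 - 12993 = -13070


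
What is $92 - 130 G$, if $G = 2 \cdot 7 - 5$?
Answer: $-1078$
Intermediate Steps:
$G = 9$ ($G = 14 - 5 = 9$)
$92 - 130 G = 92 - 1170 = -1078$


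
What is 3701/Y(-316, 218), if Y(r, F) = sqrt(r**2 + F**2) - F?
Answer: 403409/49928 + 3701*sqrt(36845)/49928 ≈ 22.308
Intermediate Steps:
Y(r, F) = sqrt(F**2 + r**2) - F
3701/Y(-316, 218) = 3701/(sqrt(218**2 + (-316)**2) - 1*218) = 3701/(sqrt(47524 + 99856) - 218) = 3701/(sqrt(147380) - 218) = 3701/(2*sqrt(36845) - 218) = 3701/(-218 + 2*sqrt(36845))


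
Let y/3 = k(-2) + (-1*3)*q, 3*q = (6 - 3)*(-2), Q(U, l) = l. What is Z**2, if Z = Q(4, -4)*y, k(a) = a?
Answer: 2304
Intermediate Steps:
q = -2 (q = ((6 - 3)*(-2))/3 = (3*(-2))/3 = (1/3)*(-6) = -2)
y = 12 (y = 3*(-2 - 1*3*(-2)) = 3*(-2 - 3*(-2)) = 3*(-2 + 6) = 3*4 = 12)
Z = -48 (Z = -4*12 = -48)
Z**2 = (-48)**2 = 2304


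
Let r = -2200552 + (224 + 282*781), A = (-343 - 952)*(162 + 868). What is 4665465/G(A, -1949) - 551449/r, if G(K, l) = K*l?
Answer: 10305896118206/36768409992385 ≈ 0.28029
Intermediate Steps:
A = -1333850 (A = -1295*1030 = -1333850)
r = -1980086 (r = -2200552 + (224 + 220242) = -2200552 + 220466 = -1980086)
4665465/G(A, -1949) - 551449/r = 4665465/((-1333850*(-1949))) - 551449/(-1980086) = 4665465/2599673650 - 551449*(-1/1980086) = 4665465*(1/2599673650) + 551449/1980086 = 133299/74276390 + 551449/1980086 = 10305896118206/36768409992385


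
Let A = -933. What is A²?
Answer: 870489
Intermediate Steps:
A² = (-933)² = 870489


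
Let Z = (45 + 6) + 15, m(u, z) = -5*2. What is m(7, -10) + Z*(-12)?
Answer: -802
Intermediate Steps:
m(u, z) = -10
Z = 66 (Z = 51 + 15 = 66)
m(7, -10) + Z*(-12) = -10 + 66*(-12) = -10 - 792 = -802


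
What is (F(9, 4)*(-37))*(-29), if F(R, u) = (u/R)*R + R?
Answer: 13949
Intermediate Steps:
F(R, u) = R + u (F(R, u) = u + R = R + u)
(F(9, 4)*(-37))*(-29) = ((9 + 4)*(-37))*(-29) = (13*(-37))*(-29) = -481*(-29) = 13949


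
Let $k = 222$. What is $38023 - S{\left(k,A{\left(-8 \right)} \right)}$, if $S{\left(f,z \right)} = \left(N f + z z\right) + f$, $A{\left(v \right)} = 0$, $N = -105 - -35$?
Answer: $53341$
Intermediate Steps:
$N = -70$ ($N = -105 + 35 = -70$)
$S{\left(f,z \right)} = z^{2} - 69 f$ ($S{\left(f,z \right)} = \left(- 70 f + z z\right) + f = \left(- 70 f + z^{2}\right) + f = \left(z^{2} - 70 f\right) + f = z^{2} - 69 f$)
$38023 - S{\left(k,A{\left(-8 \right)} \right)} = 38023 - \left(0^{2} - 15318\right) = 38023 - \left(0 - 15318\right) = 38023 - -15318 = 38023 + 15318 = 53341$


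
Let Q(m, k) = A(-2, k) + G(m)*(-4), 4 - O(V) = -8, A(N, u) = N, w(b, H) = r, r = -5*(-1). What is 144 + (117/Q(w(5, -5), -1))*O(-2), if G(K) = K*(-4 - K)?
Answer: 13518/89 ≈ 151.89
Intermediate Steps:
r = 5
w(b, H) = 5
O(V) = 12 (O(V) = 4 - 1*(-8) = 4 + 8 = 12)
Q(m, k) = -2 + 4*m*(4 + m) (Q(m, k) = -2 - m*(4 + m)*(-4) = -2 + 4*m*(4 + m))
144 + (117/Q(w(5, -5), -1))*O(-2) = 144 + (117/(-2 + 4*5*(4 + 5)))*12 = 144 + (117/(-2 + 4*5*9))*12 = 144 + (117/(-2 + 180))*12 = 144 + (117/178)*12 = 144 + 702/89 = 13518/89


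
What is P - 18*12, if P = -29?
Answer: -245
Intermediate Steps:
P - 18*12 = -29 - 18*12 = -29 - 216 = -245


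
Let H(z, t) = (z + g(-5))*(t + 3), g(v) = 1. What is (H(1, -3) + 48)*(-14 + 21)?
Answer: 336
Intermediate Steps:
H(z, t) = (1 + z)*(3 + t) (H(z, t) = (z + 1)*(t + 3) = (1 + z)*(3 + t))
(H(1, -3) + 48)*(-14 + 21) = ((3 - 3 + 3*1 - 3*1) + 48)*(-14 + 21) = ((3 - 3 + 3 - 3) + 48)*7 = (0 + 48)*7 = 48*7 = 336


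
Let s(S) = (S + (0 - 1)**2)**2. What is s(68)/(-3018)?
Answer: -1587/1006 ≈ -1.5775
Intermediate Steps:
s(S) = (1 + S)**2 (s(S) = (S + (-1)**2)**2 = (S + 1)**2 = (1 + S)**2)
s(68)/(-3018) = (1 + 68)**2/(-3018) = 69**2*(-1/3018) = 4761*(-1/3018) = -1587/1006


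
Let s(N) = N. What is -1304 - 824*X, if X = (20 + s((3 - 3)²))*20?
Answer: -330904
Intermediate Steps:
X = 400 (X = (20 + (3 - 3)²)*20 = (20 + 0²)*20 = (20 + 0)*20 = 20*20 = 400)
-1304 - 824*X = -1304 - 824*400 = -1304 - 329600 = -330904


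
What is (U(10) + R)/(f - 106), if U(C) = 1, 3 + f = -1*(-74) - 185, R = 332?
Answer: -333/220 ≈ -1.5136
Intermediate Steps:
f = -114 (f = -3 + (-1*(-74) - 185) = -3 + (74 - 185) = -3 - 111 = -114)
(U(10) + R)/(f - 106) = (1 + 332)/(-114 - 106) = 333/(-220) = 333*(-1/220) = -333/220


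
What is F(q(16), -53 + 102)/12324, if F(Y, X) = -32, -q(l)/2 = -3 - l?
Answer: -8/3081 ≈ -0.0025966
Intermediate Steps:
q(l) = 6 + 2*l (q(l) = -2*(-3 - l) = 6 + 2*l)
F(q(16), -53 + 102)/12324 = -32/12324 = -32*1/12324 = -8/3081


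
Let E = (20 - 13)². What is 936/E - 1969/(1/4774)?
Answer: -460599358/49 ≈ -9.4000e+6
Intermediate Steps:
E = 49 (E = 7² = 49)
936/E - 1969/(1/4774) = 936/49 - 1969/(1/4774) = 936*(1/49) - 1969/1/4774 = 936/49 - 1969*4774 = 936/49 - 9400006 = -460599358/49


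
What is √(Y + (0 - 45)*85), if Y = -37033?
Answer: I*√40858 ≈ 202.13*I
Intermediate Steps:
√(Y + (0 - 45)*85) = √(-37033 + (0 - 45)*85) = √(-37033 - 45*85) = √(-37033 - 3825) = √(-40858) = I*√40858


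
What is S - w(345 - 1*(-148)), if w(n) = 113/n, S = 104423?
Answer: 51480426/493 ≈ 1.0442e+5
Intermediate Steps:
S - w(345 - 1*(-148)) = 104423 - 113/(345 - 1*(-148)) = 104423 - 113/(345 + 148) = 104423 - 113/493 = 51480426/493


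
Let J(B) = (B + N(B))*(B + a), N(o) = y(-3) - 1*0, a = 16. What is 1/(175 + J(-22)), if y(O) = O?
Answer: 1/325 ≈ 0.0030769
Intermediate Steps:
N(o) = -3 (N(o) = -3 - 1*0 = -3 + 0 = -3)
J(B) = (-3 + B)*(16 + B) (J(B) = (B - 3)*(B + 16) = (-3 + B)*(16 + B))
1/(175 + J(-22)) = 1/(175 + (-48 + (-22)² + 13*(-22))) = 1/(175 + (-48 + 484 - 286)) = 1/(175 + 150) = 1/325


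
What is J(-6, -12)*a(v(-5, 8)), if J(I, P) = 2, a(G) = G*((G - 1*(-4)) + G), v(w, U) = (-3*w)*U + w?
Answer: 53820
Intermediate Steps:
v(w, U) = w - 3*U*w (v(w, U) = -3*U*w + w = w - 3*U*w)
a(G) = G*(4 + 2*G) (a(G) = G*((G + 4) + G) = G*((4 + G) + G) = G*(4 + 2*G))
J(-6, -12)*a(v(-5, 8)) = 2*(2*(-5*(1 - 3*8))*(2 - 5*(1 - 3*8))) = 2*(2*(-5*(1 - 24))*(2 - 5*(1 - 24))) = 2*(2*(-5*(-23))*(2 - 5*(-23))) = 2*(2*115*(2 + 115)) = 2*(2*115*117) = 2*26910 = 53820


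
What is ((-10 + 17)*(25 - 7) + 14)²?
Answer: 19600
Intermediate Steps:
((-10 + 17)*(25 - 7) + 14)² = (7*18 + 14)² = (126 + 14)² = 140² = 19600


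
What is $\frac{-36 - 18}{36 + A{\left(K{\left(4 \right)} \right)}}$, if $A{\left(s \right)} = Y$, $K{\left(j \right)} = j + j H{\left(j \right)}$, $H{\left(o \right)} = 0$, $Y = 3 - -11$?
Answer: $- \frac{27}{25} \approx -1.08$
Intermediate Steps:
$Y = 14$ ($Y = 3 + 11 = 14$)
$K{\left(j \right)} = j$ ($K{\left(j \right)} = j + j 0 = j + 0 = j$)
$A{\left(s \right)} = 14$
$\frac{-36 - 18}{36 + A{\left(K{\left(4 \right)} \right)}} = \frac{-36 - 18}{36 + 14} = - \frac{54}{50} = \left(-54\right) \frac{1}{50} = - \frac{27}{25}$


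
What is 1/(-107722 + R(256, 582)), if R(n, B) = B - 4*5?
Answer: -1/107160 ≈ -9.3318e-6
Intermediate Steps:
R(n, B) = -20 + B (R(n, B) = B - 20 = -20 + B)
1/(-107722 + R(256, 582)) = 1/(-107722 + (-20 + 582)) = 1/(-107722 + 562) = 1/(-107160) = -1/107160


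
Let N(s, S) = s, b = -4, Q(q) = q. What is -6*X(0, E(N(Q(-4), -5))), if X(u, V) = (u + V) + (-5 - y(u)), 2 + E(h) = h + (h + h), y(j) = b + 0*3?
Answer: 90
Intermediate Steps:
y(j) = -4 (y(j) = -4 + 0*3 = -4 + 0 = -4)
E(h) = -2 + 3*h (E(h) = -2 + (h + (h + h)) = -2 + (h + 2*h) = -2 + 3*h)
X(u, V) = -1 + V + u (X(u, V) = (u + V) + (-5 - 1*(-4)) = (V + u) + (-5 + 4) = (V + u) - 1 = -1 + V + u)
-6*X(0, E(N(Q(-4), -5))) = -6*(-1 + (-2 + 3*(-4)) + 0) = -6*(-1 + (-2 - 12) + 0) = -6*(-1 - 14 + 0) = -6*(-15) = 90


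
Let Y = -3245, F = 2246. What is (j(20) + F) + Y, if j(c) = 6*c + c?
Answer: -859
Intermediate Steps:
j(c) = 7*c
(j(20) + F) + Y = (7*20 + 2246) - 3245 = (140 + 2246) - 3245 = 2386 - 3245 = -859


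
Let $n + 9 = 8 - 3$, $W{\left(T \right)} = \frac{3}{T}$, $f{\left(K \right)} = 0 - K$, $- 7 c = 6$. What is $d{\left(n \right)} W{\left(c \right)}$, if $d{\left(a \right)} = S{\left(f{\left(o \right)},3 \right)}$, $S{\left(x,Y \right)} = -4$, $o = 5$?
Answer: $14$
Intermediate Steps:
$c = - \frac{6}{7}$ ($c = \left(- \frac{1}{7}\right) 6 = - \frac{6}{7} \approx -0.85714$)
$f{\left(K \right)} = - K$
$n = -4$ ($n = -9 + \left(8 - 3\right) = -9 + 5 = -4$)
$d{\left(a \right)} = -4$
$d{\left(n \right)} W{\left(c \right)} = - 4 \frac{3}{- \frac{6}{7}} = - 4 \cdot 3 \left(- \frac{7}{6}\right) = \left(-4\right) \left(- \frac{7}{2}\right) = 14$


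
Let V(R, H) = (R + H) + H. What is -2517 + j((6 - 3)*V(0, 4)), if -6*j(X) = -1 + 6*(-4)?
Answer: -15077/6 ≈ -2512.8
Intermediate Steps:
V(R, H) = R + 2*H (V(R, H) = (H + R) + H = R + 2*H)
j(X) = 25/6 (j(X) = -(-1 + 6*(-4))/6 = -(-1 - 24)/6 = -⅙*(-25) = 25/6)
-2517 + j((6 - 3)*V(0, 4)) = -2517 + 25/6 = -15077/6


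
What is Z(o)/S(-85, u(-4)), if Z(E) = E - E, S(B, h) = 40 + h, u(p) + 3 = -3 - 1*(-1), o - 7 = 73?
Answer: 0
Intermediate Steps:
o = 80 (o = 7 + 73 = 80)
u(p) = -5 (u(p) = -3 + (-3 - 1*(-1)) = -3 + (-3 + 1) = -3 - 2 = -5)
Z(E) = 0
Z(o)/S(-85, u(-4)) = 0/(40 - 5) = 0/35 = 0*(1/35) = 0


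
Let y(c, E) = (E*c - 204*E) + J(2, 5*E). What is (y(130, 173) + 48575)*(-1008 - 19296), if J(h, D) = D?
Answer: -743897952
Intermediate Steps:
y(c, E) = -199*E + E*c (y(c, E) = (E*c - 204*E) + 5*E = (-204*E + E*c) + 5*E = -199*E + E*c)
(y(130, 173) + 48575)*(-1008 - 19296) = (173*(-199 + 130) + 48575)*(-1008 - 19296) = (173*(-69) + 48575)*(-20304) = (-11937 + 48575)*(-20304) = 36638*(-20304) = -743897952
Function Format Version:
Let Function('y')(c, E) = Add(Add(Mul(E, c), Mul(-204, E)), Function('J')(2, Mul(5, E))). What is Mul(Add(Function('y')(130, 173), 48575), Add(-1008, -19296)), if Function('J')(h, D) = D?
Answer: -743897952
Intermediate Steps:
Function('y')(c, E) = Add(Mul(-199, E), Mul(E, c)) (Function('y')(c, E) = Add(Add(Mul(E, c), Mul(-204, E)), Mul(5, E)) = Add(Add(Mul(-204, E), Mul(E, c)), Mul(5, E)) = Add(Mul(-199, E), Mul(E, c)))
Mul(Add(Function('y')(130, 173), 48575), Add(-1008, -19296)) = Mul(Add(Mul(173, Add(-199, 130)), 48575), Add(-1008, -19296)) = Mul(Add(Mul(173, -69), 48575), -20304) = Mul(Add(-11937, 48575), -20304) = Mul(36638, -20304) = -743897952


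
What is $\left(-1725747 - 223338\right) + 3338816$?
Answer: $1389731$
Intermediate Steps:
$\left(-1725747 - 223338\right) + 3338816 = -1949085 + 3338816 = 1389731$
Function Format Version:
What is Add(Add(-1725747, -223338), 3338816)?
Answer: 1389731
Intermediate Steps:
Add(Add(-1725747, -223338), 3338816) = Add(-1949085, 3338816) = 1389731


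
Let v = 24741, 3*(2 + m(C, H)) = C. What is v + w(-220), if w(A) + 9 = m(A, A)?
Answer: 73970/3 ≈ 24657.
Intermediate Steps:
m(C, H) = -2 + C/3
w(A) = -11 + A/3 (w(A) = -9 + (-2 + A/3) = -11 + A/3)
v + w(-220) = 24741 + (-11 + (⅓)*(-220)) = 24741 + (-11 - 220/3) = 24741 - 253/3 = 73970/3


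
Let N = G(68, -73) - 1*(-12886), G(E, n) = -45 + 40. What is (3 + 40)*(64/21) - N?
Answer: -267749/21 ≈ -12750.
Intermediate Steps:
G(E, n) = -5
N = 12881 (N = -5 - 1*(-12886) = -5 + 12886 = 12881)
(3 + 40)*(64/21) - N = (3 + 40)*(64/21) - 1*12881 = 43*(64*(1/21)) - 12881 = 43*(64/21) - 12881 = 2752/21 - 12881 = -267749/21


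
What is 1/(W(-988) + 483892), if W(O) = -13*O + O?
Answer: 1/495748 ≈ 2.0172e-6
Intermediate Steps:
W(O) = -12*O
1/(W(-988) + 483892) = 1/(-12*(-988) + 483892) = 1/(11856 + 483892) = 1/495748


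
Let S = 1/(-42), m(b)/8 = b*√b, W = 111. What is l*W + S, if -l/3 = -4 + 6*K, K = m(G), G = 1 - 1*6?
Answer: 55943/42 + 79920*I*√5 ≈ 1332.0 + 1.7871e+5*I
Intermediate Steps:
G = -5 (G = 1 - 6 = -5)
m(b) = 8*b^(3/2) (m(b) = 8*(b*√b) = 8*b^(3/2))
K = -40*I*√5 (K = 8*(-5)^(3/2) = 8*(-5*I*√5) = -40*I*√5 ≈ -89.443*I)
S = -1/42 ≈ -0.023810
l = 12 + 720*I*√5 (l = -3*(-4 + 6*(-40*I*√5)) = -3*(-4 - 240*I*√5) = 12 + 720*I*√5 ≈ 12.0 + 1610.0*I)
l*W + S = (12 + 720*I*√5)*111 - 1/42 = (1332 + 79920*I*√5) - 1/42 = 55943/42 + 79920*I*√5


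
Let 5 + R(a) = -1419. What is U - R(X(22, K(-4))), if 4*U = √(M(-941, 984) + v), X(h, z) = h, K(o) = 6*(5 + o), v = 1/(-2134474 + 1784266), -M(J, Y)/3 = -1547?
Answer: 1424 + √61761982426/14592 ≈ 1441.0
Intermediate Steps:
M(J, Y) = 4641 (M(J, Y) = -3*(-1547) = 4641)
v = -1/350208 (v = 1/(-350208) = -1/350208 ≈ -2.8554e-6)
K(o) = 30 + 6*o
R(a) = -1424 (R(a) = -5 - 1419 = -1424)
U = √61761982426/14592 (U = √(4641 - 1/350208)/4 = √(1625315327/350208)/4 = (√61761982426/3648)/4 = √61761982426/14592 ≈ 17.031)
U - R(X(22, K(-4))) = √61761982426/14592 - 1*(-1424) = √61761982426/14592 + 1424 = 1424 + √61761982426/14592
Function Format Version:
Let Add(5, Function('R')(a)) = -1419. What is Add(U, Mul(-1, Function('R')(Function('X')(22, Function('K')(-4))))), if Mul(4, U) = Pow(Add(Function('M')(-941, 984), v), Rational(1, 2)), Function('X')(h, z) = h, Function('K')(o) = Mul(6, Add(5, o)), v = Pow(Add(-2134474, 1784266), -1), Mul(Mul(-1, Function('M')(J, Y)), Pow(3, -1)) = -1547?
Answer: Add(1424, Mul(Rational(1, 14592), Pow(61761982426, Rational(1, 2)))) ≈ 1441.0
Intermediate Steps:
Function('M')(J, Y) = 4641 (Function('M')(J, Y) = Mul(-3, -1547) = 4641)
v = Rational(-1, 350208) (v = Pow(-350208, -1) = Rational(-1, 350208) ≈ -2.8554e-6)
Function('K')(o) = Add(30, Mul(6, o))
Function('R')(a) = -1424 (Function('R')(a) = Add(-5, -1419) = -1424)
U = Mul(Rational(1, 14592), Pow(61761982426, Rational(1, 2))) (U = Mul(Rational(1, 4), Pow(Add(4641, Rational(-1, 350208)), Rational(1, 2))) = Mul(Rational(1, 4), Pow(Rational(1625315327, 350208), Rational(1, 2))) = Mul(Rational(1, 4), Mul(Rational(1, 3648), Pow(61761982426, Rational(1, 2)))) = Mul(Rational(1, 14592), Pow(61761982426, Rational(1, 2))) ≈ 17.031)
Add(U, Mul(-1, Function('R')(Function('X')(22, Function('K')(-4))))) = Add(Mul(Rational(1, 14592), Pow(61761982426, Rational(1, 2))), Mul(-1, -1424)) = Add(Mul(Rational(1, 14592), Pow(61761982426, Rational(1, 2))), 1424) = Add(1424, Mul(Rational(1, 14592), Pow(61761982426, Rational(1, 2))))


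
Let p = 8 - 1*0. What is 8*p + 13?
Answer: 77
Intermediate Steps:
p = 8 (p = 8 + 0 = 8)
8*p + 13 = 8*8 + 13 = 64 + 13 = 77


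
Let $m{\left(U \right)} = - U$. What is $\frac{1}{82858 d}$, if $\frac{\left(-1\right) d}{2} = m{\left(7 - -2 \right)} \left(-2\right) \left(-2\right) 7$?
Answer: $\frac{1}{41760432} \approx 2.3946 \cdot 10^{-8}$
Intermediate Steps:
$d = 504$ ($d = - 2 - (7 - -2) \left(-2\right) \left(-2\right) 7 = - 2 - (7 + 2) 4 \cdot 7 = - 2 \left(-1\right) 9 \cdot 28 = - 2 \left(\left(-9\right) 28\right) = \left(-2\right) \left(-252\right) = 504$)
$\frac{1}{82858 d} = \frac{1}{82858 \cdot 504} = \frac{1}{82858} \cdot \frac{1}{504} = \frac{1}{41760432}$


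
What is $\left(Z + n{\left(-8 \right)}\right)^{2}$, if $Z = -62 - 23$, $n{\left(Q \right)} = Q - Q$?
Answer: $7225$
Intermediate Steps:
$n{\left(Q \right)} = 0$
$Z = -85$ ($Z = -62 - 23 = -85$)
$\left(Z + n{\left(-8 \right)}\right)^{2} = \left(-85 + 0\right)^{2} = \left(-85\right)^{2} = 7225$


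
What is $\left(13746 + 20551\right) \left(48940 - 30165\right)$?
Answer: $643926175$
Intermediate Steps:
$\left(13746 + 20551\right) \left(48940 - 30165\right) = 34297 \cdot 18775 = 643926175$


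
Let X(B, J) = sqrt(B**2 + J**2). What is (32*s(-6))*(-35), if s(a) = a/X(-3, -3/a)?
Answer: 13440*sqrt(37)/37 ≈ 2209.5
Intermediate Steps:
s(a) = a/sqrt(9 + 9/a**2) (s(a) = a/(sqrt((-3)**2 + (-3/a)**2)) = a/(sqrt(9 + 9/a**2)) = a/sqrt(9 + 9/a**2))
(32*s(-6))*(-35) = (32*((1/3)*(-6)/sqrt(1 + (-6)**(-2))))*(-35) = (32*((1/3)*(-6)/sqrt(1 + 1/36)))*(-35) = (32*((1/3)*(-6)/sqrt(37/36)))*(-35) = (32*((1/3)*(-6)*(6*sqrt(37)/37)))*(-35) = (32*(-12*sqrt(37)/37))*(-35) = -384*sqrt(37)/37*(-35) = 13440*sqrt(37)/37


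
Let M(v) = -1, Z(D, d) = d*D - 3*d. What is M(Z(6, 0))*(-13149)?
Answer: 13149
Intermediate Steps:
Z(D, d) = -3*d + D*d (Z(D, d) = D*d - 3*d = -3*d + D*d)
M(Z(6, 0))*(-13149) = -1*(-13149) = 13149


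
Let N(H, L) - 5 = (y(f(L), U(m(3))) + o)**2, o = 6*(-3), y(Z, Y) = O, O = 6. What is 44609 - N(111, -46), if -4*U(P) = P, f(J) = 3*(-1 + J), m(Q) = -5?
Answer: 44460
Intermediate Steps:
f(J) = -3 + 3*J
U(P) = -P/4
y(Z, Y) = 6
o = -18
N(H, L) = 149 (N(H, L) = 5 + (6 - 18)**2 = 5 + (-12)**2 = 5 + 144 = 149)
44609 - N(111, -46) = 44609 - 1*149 = 44609 - 149 = 44460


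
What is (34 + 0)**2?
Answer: 1156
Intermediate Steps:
(34 + 0)**2 = 34**2 = 1156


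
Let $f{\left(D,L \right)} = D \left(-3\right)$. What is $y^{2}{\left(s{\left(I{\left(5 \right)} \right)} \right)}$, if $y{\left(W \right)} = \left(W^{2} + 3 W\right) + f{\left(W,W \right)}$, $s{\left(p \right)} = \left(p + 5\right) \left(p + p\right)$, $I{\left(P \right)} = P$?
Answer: $100000000$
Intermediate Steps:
$f{\left(D,L \right)} = - 3 D$
$s{\left(p \right)} = 2 p \left(5 + p\right)$ ($s{\left(p \right)} = \left(5 + p\right) 2 p = 2 p \left(5 + p\right)$)
$y{\left(W \right)} = W^{2}$ ($y{\left(W \right)} = \left(W^{2} + 3 W\right) - 3 W = W^{2}$)
$y^{2}{\left(s{\left(I{\left(5 \right)} \right)} \right)} = \left(\left(2 \cdot 5 \left(5 + 5\right)\right)^{2}\right)^{2} = \left(\left(2 \cdot 5 \cdot 10\right)^{2}\right)^{2} = \left(100^{2}\right)^{2} = 10000^{2} = 100000000$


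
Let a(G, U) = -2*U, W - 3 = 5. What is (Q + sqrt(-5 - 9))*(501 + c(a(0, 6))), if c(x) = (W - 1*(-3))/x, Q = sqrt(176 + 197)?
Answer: 6001*sqrt(373)/12 + 6001*I*sqrt(14)/12 ≈ 9658.2 + 1871.1*I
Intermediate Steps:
Q = sqrt(373) ≈ 19.313
W = 8 (W = 3 + 5 = 8)
c(x) = 11/x (c(x) = (8 - 1*(-3))/x = (8 + 3)/x = 11/x)
(Q + sqrt(-5 - 9))*(501 + c(a(0, 6))) = (sqrt(373) + sqrt(-5 - 9))*(501 + 11/((-2*6))) = (sqrt(373) + sqrt(-14))*(501 + 11/(-12)) = (sqrt(373) + I*sqrt(14))*(501 + 11*(-1/12)) = (sqrt(373) + I*sqrt(14))*(501 - 11/12) = (sqrt(373) + I*sqrt(14))*(6001/12) = 6001*sqrt(373)/12 + 6001*I*sqrt(14)/12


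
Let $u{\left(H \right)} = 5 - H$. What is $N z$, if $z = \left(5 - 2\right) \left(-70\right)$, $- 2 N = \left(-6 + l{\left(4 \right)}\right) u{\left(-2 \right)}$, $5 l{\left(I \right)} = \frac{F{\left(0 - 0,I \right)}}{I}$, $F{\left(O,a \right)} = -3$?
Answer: $- \frac{18081}{4} \approx -4520.3$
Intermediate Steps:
$l{\left(I \right)} = - \frac{3}{5 I}$ ($l{\left(I \right)} = \frac{\left(-3\right) \frac{1}{I}}{5} = - \frac{3}{5 I}$)
$N = \frac{861}{40}$ ($N = - \frac{\left(-6 - \frac{3}{5 \cdot 4}\right) \left(5 - -2\right)}{2} = - \frac{\left(-6 - \frac{3}{20}\right) \left(5 + 2\right)}{2} = - \frac{\left(-6 - \frac{3}{20}\right) 7}{2} = - \frac{\left(- \frac{123}{20}\right) 7}{2} = \left(- \frac{1}{2}\right) \left(- \frac{861}{20}\right) = \frac{861}{40} \approx 21.525$)
$z = -210$ ($z = 3 \left(-70\right) = -210$)
$N z = \frac{861}{40} \left(-210\right) = - \frac{18081}{4}$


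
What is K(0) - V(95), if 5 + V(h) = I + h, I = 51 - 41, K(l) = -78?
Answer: -178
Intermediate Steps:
I = 10
V(h) = 5 + h (V(h) = -5 + (10 + h) = 5 + h)
K(0) - V(95) = -78 - (5 + 95) = -78 - 1*100 = -78 - 100 = -178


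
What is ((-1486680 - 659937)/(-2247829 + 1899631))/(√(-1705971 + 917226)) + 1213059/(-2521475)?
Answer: -1213059/2521475 - 238513*I*√788745/30515492390 ≈ -0.48109 - 0.0069416*I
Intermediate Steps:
((-1486680 - 659937)/(-2247829 + 1899631))/(√(-1705971 + 917226)) + 1213059/(-2521475) = (-2146617/(-348198))/(√(-788745)) + 1213059*(-1/2521475) = (-2146617*(-1/348198))/((I*√788745)) - 1213059/2521475 = 715539*(-I*√788745/788745)/116066 - 1213059/2521475 = -238513*I*√788745/30515492390 - 1213059/2521475 = -1213059/2521475 - 238513*I*√788745/30515492390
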